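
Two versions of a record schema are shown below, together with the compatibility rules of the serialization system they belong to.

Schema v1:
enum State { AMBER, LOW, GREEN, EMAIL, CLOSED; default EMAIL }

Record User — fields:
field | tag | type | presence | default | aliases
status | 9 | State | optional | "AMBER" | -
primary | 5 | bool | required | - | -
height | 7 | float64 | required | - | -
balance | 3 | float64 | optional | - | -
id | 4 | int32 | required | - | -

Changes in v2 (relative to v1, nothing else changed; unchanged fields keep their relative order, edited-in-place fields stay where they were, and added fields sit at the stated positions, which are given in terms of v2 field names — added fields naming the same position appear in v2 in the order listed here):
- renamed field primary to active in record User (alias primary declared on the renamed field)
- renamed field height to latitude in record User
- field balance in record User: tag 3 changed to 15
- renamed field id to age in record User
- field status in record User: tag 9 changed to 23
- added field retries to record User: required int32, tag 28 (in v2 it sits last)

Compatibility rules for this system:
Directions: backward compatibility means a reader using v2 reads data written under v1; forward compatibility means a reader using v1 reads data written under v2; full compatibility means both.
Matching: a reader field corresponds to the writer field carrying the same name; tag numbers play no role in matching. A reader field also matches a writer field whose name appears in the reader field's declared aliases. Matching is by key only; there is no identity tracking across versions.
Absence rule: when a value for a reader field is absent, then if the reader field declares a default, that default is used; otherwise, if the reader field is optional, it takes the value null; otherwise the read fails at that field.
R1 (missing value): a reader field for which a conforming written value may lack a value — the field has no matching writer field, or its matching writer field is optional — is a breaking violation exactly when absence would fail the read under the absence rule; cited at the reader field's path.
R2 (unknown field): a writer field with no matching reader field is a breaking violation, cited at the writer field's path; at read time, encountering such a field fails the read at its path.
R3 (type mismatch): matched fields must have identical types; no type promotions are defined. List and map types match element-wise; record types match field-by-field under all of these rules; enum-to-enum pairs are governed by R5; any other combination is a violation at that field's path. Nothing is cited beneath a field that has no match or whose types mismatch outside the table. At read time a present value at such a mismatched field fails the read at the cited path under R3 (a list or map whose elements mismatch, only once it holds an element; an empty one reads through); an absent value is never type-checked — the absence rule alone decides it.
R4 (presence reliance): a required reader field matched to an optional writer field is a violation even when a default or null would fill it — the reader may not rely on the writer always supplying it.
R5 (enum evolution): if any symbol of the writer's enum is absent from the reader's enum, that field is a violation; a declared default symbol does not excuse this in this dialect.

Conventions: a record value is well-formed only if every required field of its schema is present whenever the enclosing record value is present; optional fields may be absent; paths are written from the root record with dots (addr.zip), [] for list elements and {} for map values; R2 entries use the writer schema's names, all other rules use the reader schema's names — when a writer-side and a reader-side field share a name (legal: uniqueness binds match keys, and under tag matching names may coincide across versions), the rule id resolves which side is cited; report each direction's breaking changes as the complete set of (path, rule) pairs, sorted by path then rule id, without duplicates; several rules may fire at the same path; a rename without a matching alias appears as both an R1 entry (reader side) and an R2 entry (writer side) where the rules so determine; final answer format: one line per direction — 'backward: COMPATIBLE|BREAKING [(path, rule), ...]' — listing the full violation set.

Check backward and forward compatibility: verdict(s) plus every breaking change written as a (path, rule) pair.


arrows below run writer -> reader for User
backward pass over User, reader schema v2, writer schema v1:
  State -> State, writer optional: status aligns to status
  bool -> bool, writer required: active aligns to primary
  latitude has no writer counterpart
  float64 -> float64, writer optional: balance aligns to balance
  age has no writer counterpart
  retries has no writer counterpart
  writer field height has no reader counterpart
  writer field id has no reader counterpart
  R1 fires at age
  R2 fires at height
  R2 fires at id
  R1 fires at latitude
  R1 fires at retries
  => backward verdict for User: BREAKING, 5 violation(s)
forward pass over User, reader schema v1, writer schema v2:
  State -> State, writer optional: status aligns to status
  primary has no writer counterpart
  height has no writer counterpart
  float64 -> float64, writer optional: balance aligns to balance
  id has no writer counterpart
  writer field active has no reader counterpart
  writer field latitude has no reader counterpart
  writer field age has no reader counterpart
  writer field retries has no reader counterpart
  R2 fires at active
  R2 fires at age
  R1 fires at height
  R1 fires at id
  R2 fires at latitude
  R1 fires at primary
  R2 fires at retries
  => forward verdict for User: BREAKING, 7 violation(s)

backward: BREAKING [(age, R1), (height, R2), (id, R2), (latitude, R1), (retries, R1)]; forward: BREAKING [(active, R2), (age, R2), (height, R1), (id, R1), (latitude, R2), (primary, R1), (retries, R2)]


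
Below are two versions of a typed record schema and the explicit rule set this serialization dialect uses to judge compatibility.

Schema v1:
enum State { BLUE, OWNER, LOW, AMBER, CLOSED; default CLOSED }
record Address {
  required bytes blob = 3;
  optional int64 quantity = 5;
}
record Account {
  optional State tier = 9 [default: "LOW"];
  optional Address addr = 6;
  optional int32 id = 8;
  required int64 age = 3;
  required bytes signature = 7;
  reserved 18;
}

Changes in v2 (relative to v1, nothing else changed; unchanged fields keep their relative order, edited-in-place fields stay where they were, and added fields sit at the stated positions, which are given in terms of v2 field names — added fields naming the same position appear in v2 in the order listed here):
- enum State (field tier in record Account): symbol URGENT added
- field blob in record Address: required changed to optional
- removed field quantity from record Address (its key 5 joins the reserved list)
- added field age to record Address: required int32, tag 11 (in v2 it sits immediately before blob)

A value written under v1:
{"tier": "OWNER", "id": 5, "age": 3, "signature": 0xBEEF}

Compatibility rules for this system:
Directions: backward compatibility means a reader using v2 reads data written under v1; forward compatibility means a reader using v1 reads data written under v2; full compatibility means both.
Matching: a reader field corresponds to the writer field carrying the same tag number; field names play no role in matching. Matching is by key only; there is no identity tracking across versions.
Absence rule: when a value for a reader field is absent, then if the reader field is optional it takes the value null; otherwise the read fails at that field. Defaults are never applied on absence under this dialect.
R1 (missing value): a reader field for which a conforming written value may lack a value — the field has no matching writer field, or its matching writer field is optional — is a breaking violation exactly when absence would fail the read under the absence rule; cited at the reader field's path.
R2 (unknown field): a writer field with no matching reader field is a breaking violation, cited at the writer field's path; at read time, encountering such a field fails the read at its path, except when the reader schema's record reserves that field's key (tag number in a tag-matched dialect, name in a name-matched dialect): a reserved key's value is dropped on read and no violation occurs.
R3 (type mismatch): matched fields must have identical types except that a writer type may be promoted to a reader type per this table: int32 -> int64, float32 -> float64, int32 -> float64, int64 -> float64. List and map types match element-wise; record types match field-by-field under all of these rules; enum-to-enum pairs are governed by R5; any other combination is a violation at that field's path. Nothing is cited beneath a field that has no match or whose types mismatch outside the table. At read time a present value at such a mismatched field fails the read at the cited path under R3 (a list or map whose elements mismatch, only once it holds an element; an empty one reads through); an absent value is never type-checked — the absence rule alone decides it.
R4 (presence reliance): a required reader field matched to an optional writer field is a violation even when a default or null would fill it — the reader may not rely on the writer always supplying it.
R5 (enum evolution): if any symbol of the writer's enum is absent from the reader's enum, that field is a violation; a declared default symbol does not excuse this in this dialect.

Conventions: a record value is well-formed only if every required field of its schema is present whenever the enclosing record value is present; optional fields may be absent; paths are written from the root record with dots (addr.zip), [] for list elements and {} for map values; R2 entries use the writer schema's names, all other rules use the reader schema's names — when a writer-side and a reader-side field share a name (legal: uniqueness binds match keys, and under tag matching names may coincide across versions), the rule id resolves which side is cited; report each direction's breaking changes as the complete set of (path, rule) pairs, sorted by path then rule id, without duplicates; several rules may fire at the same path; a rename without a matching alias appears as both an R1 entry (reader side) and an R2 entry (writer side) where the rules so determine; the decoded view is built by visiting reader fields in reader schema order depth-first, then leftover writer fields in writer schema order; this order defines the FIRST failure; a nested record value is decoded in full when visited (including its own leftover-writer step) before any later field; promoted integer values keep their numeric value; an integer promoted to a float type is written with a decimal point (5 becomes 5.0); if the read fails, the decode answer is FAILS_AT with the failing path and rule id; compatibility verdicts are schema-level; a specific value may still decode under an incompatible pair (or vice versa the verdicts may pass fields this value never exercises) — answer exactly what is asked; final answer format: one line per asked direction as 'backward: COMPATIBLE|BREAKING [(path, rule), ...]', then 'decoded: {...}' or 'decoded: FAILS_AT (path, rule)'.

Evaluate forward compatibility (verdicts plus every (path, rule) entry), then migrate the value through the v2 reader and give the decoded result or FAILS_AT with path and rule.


in Account below, arrows point writer -> reader
forward analysis of Account with v1 as reader and v2 as writer:
  writer optional, State -> State: reader tier maps from writer tier
  writer optional, Address -> Address: reader addr maps from writer addr
  writer optional, int32 -> int32: reader id maps from writer id
  writer required, int64 -> int64: reader age maps from writer age
  writer required, bytes -> bytes: reader signature maps from writer signature
  writer optional, bytes -> bytes: reader addr.blob maps from writer addr.blob
  no writer field matches reader addr.quantity
  addr.age (writer side), unknown to reader
  R2 fires at addr.age
  R1 fires at addr.blob
  R4 fires at addr.blob
  R5 fires at tier
  => forward: BREAKING (4)
migrating the Account value to v2:
  tier := "OWNER"
  addr := null (absent, optional -> null)
  id := 5
  age := 3
  signature := 0xBEEF
  => decoded: {"tier": "OWNER", "addr": null, "id": 5, "age": 3, "signature": 0xBEEF}
remaining Account differences; none change what is asked:
  removed field quantity from record Address (its key 5 joins the reserved list) -> inert for the asked Account verdict: nothing fires

forward: BREAKING [(addr.age, R2), (addr.blob, R1), (addr.blob, R4), (tier, R5)]; decoded: {"tier": "OWNER", "addr": null, "id": 5, "age": 3, "signature": 0xBEEF}


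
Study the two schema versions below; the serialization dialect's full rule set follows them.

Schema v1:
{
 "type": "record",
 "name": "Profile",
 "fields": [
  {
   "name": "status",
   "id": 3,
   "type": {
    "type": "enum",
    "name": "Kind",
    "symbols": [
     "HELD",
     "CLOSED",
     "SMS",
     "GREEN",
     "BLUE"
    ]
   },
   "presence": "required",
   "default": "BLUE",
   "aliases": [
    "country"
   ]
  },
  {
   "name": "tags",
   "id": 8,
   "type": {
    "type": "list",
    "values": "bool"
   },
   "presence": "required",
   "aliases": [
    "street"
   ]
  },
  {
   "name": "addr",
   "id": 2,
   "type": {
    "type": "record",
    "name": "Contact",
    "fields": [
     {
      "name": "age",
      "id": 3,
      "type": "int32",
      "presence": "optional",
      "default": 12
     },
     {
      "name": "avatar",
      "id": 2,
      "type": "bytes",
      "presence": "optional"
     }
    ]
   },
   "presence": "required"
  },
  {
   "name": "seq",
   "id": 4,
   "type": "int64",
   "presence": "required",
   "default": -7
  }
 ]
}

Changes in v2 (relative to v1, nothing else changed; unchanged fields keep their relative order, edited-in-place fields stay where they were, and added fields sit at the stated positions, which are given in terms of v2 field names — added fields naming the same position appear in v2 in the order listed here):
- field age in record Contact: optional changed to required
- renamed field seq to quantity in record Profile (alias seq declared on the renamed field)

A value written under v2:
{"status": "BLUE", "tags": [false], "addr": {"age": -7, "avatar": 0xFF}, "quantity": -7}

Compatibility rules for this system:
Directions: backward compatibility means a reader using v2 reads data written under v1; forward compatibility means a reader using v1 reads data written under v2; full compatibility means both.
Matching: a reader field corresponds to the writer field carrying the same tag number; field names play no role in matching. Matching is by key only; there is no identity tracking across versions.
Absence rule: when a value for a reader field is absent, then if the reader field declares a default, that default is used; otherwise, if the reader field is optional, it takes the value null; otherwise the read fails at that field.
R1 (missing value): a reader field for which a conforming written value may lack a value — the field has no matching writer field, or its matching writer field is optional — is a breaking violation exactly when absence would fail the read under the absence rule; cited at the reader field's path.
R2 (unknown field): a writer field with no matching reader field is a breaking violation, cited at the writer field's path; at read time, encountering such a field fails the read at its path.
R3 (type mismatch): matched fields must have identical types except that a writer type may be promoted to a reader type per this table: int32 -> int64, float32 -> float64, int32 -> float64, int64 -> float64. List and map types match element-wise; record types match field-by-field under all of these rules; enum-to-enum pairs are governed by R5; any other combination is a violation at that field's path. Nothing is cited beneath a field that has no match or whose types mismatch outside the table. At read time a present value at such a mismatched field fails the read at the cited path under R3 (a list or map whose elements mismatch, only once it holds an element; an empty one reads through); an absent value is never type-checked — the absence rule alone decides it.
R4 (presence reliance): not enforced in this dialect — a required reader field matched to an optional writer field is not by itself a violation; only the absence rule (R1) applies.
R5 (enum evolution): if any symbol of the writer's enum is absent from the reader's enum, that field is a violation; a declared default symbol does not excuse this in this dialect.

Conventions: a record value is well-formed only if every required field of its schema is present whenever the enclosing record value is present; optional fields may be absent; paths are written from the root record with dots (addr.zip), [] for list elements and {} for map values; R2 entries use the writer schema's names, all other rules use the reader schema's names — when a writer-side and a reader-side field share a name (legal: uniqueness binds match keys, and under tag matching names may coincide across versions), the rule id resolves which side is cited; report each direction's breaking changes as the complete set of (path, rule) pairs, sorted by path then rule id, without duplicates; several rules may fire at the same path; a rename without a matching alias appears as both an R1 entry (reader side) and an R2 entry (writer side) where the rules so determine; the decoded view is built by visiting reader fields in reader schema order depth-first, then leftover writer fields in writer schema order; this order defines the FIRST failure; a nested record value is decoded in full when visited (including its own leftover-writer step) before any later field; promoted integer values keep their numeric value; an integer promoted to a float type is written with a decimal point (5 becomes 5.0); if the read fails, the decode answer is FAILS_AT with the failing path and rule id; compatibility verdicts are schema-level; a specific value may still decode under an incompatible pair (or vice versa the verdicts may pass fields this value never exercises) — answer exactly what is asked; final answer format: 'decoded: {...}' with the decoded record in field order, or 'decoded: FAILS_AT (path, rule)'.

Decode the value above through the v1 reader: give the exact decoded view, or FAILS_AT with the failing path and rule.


decoded: {"status": "BLUE", "tags": [false], "addr": {"age": -7, "avatar": 0xFF}, "seq": -7}

in Profile below, arrows point writer -> reader
decoding the Profile value with the v1 reader:
  status := "BLUE"
  tags := [false]
  addr.age := -7
  addr.avatar := 0xFF
  seq := -7 (from writer quantity)
  => decoded: {"status": "BLUE", "tags": [false], "addr": {"age": -7, "avatar": 0xFF}, "seq": -7}
ruling out the remaining Profile differences:
  field age in record Contact: optional changed to required -> triggers nothing under the printed rules; the Profile answer is the same either way
  renamed field seq to quantity in record Profile (alias seq declared on the renamed field) -> triggers nothing under the printed rules; the Profile answer is the same either way


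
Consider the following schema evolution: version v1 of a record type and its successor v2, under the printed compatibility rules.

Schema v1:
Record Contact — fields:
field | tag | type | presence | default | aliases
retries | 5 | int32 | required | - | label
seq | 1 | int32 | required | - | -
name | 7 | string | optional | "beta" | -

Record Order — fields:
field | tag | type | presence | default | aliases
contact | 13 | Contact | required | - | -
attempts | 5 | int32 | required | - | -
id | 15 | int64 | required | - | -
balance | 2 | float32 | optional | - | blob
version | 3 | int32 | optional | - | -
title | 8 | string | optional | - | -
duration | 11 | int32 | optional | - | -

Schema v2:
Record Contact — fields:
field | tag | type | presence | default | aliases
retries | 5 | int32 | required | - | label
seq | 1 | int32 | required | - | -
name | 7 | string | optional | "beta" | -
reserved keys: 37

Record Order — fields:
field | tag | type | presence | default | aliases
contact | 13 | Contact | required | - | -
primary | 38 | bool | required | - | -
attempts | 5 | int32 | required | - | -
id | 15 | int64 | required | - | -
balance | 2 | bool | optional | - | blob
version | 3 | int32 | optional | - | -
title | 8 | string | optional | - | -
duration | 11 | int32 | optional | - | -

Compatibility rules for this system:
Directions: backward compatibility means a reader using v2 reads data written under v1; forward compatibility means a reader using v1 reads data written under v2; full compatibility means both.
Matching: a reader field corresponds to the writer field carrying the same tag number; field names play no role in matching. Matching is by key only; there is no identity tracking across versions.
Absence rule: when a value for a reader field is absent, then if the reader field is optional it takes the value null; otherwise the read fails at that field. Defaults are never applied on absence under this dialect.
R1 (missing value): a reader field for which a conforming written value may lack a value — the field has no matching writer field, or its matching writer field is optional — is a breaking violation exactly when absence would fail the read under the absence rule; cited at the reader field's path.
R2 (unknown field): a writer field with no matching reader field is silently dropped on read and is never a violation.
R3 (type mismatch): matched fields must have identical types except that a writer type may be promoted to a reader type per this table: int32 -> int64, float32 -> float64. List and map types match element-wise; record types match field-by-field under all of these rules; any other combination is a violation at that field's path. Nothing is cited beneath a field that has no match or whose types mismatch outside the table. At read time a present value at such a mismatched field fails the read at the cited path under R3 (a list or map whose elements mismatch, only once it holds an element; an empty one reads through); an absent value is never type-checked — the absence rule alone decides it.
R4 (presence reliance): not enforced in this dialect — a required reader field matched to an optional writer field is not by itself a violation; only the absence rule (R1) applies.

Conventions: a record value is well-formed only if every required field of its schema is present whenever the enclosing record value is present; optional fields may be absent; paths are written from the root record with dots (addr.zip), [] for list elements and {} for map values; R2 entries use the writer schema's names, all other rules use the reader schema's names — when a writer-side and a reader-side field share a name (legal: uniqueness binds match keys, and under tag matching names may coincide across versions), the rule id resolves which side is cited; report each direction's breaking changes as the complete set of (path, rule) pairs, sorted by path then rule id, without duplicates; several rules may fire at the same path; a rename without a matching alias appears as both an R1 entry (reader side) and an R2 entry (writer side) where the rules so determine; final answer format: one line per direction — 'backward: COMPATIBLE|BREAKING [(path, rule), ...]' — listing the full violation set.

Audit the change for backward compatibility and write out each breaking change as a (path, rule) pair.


the writer's type comes first in each Order pair
checking backward for Order: reader v2 against writer v1:
  contact: paired with writer contact (Contact -> Contact; writer required)
  primary: no writer-side match
  attempts: paired with writer attempts (int32 -> int32; writer required)
  id: paired with writer id (int64 -> int64; writer required)
  balance: paired with writer balance (float32 -> bool; writer optional)
  version: paired with writer version (int32 -> int32; writer optional)
  title: paired with writer title (string -> string; writer optional)
  duration: paired with writer duration (int32 -> int32; writer optional)
  contact.retries: paired with writer contact.retries (int32 -> int32; writer required)
  contact.seq: paired with writer contact.seq (int32 -> int32; writer required)
  contact.name: paired with writer contact.name (string -> string; writer optional)
  breaking: (balance, R3)
  breaking: (primary, R1)
  => backward: BREAKING (2)

backward: BREAKING [(balance, R3), (primary, R1)]


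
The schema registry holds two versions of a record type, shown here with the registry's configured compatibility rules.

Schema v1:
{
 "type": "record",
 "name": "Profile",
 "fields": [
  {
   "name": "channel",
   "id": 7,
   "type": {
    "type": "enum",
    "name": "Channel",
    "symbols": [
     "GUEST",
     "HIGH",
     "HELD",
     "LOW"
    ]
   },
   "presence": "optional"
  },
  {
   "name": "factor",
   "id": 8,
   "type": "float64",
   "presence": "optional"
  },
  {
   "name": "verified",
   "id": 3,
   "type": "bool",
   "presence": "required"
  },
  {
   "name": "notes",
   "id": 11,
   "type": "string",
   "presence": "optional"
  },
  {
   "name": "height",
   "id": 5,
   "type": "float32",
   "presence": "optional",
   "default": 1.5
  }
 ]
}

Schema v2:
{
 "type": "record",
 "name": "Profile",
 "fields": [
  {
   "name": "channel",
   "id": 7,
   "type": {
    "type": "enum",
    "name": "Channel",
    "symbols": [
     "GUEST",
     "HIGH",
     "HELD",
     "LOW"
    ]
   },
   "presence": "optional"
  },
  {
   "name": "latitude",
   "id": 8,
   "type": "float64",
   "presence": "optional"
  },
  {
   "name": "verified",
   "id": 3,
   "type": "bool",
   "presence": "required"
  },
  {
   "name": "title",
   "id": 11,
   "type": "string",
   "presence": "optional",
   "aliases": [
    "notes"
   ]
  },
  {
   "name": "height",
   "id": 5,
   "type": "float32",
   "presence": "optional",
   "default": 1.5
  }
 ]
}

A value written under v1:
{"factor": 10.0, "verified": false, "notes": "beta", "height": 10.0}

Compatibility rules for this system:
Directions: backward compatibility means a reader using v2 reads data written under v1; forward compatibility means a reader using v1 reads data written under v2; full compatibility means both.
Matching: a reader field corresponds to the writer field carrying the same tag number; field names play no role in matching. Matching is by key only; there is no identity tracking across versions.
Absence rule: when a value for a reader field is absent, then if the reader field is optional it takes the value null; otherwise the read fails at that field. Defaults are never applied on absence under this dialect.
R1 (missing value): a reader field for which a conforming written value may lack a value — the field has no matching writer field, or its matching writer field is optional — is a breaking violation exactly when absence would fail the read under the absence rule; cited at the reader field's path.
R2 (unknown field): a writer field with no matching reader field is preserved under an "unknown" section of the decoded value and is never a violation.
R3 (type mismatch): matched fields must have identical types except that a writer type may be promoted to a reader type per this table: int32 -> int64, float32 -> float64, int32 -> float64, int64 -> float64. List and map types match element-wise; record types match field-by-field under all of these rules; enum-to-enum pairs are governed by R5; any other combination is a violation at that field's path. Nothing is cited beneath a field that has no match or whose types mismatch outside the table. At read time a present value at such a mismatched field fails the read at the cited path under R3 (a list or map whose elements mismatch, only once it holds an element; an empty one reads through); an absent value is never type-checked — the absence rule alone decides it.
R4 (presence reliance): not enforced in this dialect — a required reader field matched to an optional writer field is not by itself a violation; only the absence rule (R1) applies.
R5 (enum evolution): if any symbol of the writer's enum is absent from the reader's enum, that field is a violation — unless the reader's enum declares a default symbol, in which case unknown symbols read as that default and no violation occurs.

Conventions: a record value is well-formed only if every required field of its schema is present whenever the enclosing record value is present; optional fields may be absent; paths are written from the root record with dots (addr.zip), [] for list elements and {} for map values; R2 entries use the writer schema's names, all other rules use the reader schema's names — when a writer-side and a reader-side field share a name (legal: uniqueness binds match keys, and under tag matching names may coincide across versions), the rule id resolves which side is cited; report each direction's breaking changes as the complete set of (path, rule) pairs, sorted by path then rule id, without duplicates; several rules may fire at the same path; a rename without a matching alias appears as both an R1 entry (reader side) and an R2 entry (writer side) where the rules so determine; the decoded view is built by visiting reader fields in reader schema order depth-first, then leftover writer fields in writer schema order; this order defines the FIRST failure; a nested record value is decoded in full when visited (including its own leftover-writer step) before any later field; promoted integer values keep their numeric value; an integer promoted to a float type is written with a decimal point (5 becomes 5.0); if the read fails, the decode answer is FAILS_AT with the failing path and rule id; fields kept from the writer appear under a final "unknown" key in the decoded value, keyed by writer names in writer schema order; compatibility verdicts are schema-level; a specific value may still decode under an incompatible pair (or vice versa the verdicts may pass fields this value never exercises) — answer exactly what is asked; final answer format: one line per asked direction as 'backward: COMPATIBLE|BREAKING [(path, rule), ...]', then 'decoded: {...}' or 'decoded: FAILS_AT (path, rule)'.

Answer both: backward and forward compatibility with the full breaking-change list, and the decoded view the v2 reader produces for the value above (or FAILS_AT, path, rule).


in Profile below, arrows point writer -> reader
backward pass over Profile, reader schema v2, writer schema v1:
  Channel -> Channel, writer optional: channel aligns to channel
  float64 -> float64, writer optional: latitude aligns to factor
  bool -> bool, writer required: verified aligns to verified
  string -> string, writer optional: title aligns to notes
  float32 -> float32, writer optional: height aligns to height
  => backward: COMPATIBLE
forward pass over Profile, reader schema v1, writer schema v2:
  Channel -> Channel, writer optional: channel aligns to channel
  float64 -> float64, writer optional: factor aligns to latitude
  bool -> bool, writer required: verified aligns to verified
  string -> string, writer optional: notes aligns to title
  float32 -> float32, writer optional: height aligns to height
  => forward: COMPATIBLE
decoding the Profile value with the v2 reader:
  channel := null (absent, optional -> null)
  latitude := 10.0 (from writer factor)
  verified := false
  title := "beta" (from writer notes)
  height := 10.0
  => decoded: {"channel": null, "latitude": 10.0, "verified": false, "title": "beta", "height": 10.0}

backward: COMPATIBLE []; forward: COMPATIBLE []; decoded: {"channel": null, "latitude": 10.0, "verified": false, "title": "beta", "height": 10.0}


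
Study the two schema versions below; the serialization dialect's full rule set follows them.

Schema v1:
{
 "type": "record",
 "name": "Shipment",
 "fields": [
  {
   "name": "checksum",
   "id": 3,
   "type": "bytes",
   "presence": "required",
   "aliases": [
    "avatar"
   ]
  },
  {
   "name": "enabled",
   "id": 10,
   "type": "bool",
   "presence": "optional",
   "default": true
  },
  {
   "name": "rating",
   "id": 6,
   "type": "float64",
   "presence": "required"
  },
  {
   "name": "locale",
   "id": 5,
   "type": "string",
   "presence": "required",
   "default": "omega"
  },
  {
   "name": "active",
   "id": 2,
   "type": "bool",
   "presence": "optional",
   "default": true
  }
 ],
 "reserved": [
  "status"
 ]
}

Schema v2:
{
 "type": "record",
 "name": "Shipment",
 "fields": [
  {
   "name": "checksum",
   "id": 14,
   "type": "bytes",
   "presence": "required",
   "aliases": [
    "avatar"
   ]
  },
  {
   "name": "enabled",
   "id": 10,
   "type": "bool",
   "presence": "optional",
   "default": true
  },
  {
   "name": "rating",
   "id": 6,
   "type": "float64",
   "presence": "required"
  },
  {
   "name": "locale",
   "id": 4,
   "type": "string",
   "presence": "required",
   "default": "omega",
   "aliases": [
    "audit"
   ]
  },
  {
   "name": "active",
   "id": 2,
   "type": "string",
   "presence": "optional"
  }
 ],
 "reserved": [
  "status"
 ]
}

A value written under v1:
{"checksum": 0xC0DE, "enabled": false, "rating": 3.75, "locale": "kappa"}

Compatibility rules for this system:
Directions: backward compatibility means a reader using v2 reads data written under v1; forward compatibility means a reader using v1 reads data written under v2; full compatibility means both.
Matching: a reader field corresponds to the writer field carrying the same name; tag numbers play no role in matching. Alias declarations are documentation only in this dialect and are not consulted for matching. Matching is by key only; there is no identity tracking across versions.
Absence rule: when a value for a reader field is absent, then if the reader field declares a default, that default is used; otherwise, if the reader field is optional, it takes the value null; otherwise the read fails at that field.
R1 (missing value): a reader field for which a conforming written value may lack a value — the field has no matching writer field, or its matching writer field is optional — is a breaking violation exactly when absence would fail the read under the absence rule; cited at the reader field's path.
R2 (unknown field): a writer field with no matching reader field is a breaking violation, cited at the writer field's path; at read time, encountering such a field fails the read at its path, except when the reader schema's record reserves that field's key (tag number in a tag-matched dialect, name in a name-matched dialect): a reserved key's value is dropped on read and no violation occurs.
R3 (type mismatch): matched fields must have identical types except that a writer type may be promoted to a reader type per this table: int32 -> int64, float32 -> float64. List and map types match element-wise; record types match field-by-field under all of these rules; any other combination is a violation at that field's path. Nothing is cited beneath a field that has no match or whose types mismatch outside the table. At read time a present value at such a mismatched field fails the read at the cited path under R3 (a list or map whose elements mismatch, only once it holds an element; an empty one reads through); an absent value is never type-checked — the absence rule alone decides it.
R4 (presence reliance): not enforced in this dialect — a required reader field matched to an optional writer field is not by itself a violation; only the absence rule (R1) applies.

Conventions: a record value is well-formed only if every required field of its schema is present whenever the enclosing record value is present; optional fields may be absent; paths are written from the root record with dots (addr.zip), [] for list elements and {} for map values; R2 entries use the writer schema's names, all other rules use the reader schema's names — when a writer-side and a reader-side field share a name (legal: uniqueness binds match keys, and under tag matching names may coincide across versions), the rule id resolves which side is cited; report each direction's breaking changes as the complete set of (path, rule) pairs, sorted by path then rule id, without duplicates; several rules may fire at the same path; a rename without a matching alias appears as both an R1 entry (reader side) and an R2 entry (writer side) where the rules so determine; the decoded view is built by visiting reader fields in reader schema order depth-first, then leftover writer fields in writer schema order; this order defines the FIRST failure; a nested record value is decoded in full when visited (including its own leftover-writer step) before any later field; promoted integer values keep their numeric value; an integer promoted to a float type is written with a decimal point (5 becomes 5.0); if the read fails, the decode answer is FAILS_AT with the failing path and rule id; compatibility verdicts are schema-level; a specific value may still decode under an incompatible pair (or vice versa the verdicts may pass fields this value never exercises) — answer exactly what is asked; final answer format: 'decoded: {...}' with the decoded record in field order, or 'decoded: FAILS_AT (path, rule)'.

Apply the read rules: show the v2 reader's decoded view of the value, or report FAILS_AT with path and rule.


the writer's type comes first in each Shipment pair
migrating the Shipment value to v2:
  checksum := 0xC0DE
  enabled := false
  rating := 3.75
  locale := "kappa"
  active := null (not supplied -> null)
  => decoded: {"checksum": 0xC0DE, "enabled": false, "rating": 3.75, "locale": "kappa", "active": null}
checking off the Shipment differences that do not matter here:
  field locale in record Shipment: tag 5 changed to 4 -> triggers nothing under the printed rules; the Shipment answer is the same either way
  field checksum in record Shipment: tag 3 changed to 14 -> triggers nothing under the printed rules; the Shipment answer is the same either way

decoded: {"checksum": 0xC0DE, "enabled": false, "rating": 3.75, "locale": "kappa", "active": null}


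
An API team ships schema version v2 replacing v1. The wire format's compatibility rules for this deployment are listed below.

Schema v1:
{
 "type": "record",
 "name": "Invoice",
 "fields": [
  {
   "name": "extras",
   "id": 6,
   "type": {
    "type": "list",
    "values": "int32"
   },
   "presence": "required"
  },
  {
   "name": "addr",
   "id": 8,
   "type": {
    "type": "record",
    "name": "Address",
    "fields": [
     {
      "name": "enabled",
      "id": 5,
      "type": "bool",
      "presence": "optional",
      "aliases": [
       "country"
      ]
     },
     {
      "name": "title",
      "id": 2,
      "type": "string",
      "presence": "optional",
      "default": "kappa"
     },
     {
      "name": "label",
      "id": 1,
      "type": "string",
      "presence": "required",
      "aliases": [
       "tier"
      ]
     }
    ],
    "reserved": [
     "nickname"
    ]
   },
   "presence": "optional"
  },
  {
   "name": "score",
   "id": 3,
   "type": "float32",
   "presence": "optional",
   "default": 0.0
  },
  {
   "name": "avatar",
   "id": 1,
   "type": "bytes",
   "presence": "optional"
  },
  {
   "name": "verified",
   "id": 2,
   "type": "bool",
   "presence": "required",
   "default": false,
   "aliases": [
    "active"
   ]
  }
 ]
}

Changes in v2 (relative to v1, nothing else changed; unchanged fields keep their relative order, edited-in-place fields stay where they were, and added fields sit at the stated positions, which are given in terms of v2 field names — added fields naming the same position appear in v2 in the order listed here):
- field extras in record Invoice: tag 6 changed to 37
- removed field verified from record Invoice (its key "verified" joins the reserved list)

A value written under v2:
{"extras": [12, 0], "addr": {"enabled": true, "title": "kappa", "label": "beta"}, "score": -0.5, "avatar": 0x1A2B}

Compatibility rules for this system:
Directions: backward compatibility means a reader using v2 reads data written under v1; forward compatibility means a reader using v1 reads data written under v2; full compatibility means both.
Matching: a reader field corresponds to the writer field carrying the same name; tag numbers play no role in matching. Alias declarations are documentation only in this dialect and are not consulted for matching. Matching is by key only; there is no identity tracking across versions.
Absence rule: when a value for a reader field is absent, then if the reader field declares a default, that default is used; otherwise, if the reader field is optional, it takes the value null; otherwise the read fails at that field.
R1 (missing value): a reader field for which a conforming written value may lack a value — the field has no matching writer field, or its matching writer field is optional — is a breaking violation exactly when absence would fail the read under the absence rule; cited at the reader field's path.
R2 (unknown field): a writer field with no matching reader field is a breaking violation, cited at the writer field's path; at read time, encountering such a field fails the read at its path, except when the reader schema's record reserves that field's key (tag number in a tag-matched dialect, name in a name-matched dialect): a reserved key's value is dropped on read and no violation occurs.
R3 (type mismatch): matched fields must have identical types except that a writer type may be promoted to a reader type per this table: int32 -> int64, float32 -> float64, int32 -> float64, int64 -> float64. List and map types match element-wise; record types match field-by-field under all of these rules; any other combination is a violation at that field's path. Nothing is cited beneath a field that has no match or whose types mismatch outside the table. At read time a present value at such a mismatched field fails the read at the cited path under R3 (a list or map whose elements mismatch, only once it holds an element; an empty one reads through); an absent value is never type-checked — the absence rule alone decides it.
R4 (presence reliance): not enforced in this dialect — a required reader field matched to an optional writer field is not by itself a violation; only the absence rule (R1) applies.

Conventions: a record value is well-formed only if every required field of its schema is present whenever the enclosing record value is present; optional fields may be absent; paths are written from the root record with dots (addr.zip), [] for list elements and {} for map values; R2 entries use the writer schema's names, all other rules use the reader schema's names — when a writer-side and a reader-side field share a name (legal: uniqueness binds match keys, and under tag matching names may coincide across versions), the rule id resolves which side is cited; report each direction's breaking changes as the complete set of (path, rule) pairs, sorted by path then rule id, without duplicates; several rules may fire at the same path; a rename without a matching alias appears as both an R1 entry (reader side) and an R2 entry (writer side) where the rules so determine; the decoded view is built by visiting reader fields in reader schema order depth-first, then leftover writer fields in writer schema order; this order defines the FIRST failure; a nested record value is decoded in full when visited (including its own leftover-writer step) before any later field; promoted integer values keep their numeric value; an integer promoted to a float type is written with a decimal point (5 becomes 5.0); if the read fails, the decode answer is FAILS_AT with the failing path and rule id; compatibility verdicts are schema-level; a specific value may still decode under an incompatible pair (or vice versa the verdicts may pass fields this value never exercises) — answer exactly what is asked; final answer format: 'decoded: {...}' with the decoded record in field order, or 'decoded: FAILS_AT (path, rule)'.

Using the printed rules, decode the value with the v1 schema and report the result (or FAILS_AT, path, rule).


decoded: {"extras": [12, 0], "addr": {"enabled": true, "title": "kappa", "label": "beta"}, "score": -0.5, "avatar": 0x1A2B, "verified": false}

the writer's type comes first in each Invoice pair
migrating the Invoice value to v1:
  extras := [12, 0]
  addr.enabled := true
  addr.title := "kappa"
  addr.label := "beta"
  score := -0.5
  avatar := 0x1A2B
  verified := false (missing; default applied)
  => decoded: {"extras": [12, 0], "addr": {"enabled": true, "title": "kappa", "label": "beta"}, "score": -0.5, "avatar": 0x1A2B, "verified": false}
diffs on Invoice not affecting the asked answer:
  field extras in record Invoice: tag 6 changed to 37 -> no rule fires on it and the decoded Invoice view is identical with or without it
  removed field verified from record Invoice (its key "verified" joins the reserved list) -> no rule fires on it and the decoded Invoice view is identical with or without it
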